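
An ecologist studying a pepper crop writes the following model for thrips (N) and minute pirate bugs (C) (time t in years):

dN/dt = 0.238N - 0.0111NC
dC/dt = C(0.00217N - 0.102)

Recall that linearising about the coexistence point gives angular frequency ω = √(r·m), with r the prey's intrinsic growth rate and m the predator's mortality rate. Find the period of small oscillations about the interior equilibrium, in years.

Here r = 0.238 and m = 0.102, so r·m = 0.0243.
ω = √0.0243 = 0.156 per year, hence T = 2π/ω ≈ 40.3 years.

T ≈ 40.3 years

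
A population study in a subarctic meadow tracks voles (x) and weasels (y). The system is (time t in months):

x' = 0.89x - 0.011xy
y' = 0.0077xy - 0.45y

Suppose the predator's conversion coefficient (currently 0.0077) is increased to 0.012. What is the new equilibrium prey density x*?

x* ≈ 37.5

At the interior fixed point, setting dy/dt = 0 with y > 0 fixes x* = (predator death rate)/(xy coefficient) — independent of the other coefficients.
With the change, x* = 0.45/0.012 = 37.5; it falls from 58.4.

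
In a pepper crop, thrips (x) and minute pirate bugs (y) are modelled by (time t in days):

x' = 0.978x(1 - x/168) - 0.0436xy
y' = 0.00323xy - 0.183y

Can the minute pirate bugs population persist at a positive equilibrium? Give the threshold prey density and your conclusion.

The predator equation gives dy/dt > 0 only when x > 0.183/0.00323 = 56.7.
Without the predator, x → K = 168. Since 168 > 56.7, the predator can invade and persist.

Threshold x = 56.7; K > 56.7, so yes, the predator persists.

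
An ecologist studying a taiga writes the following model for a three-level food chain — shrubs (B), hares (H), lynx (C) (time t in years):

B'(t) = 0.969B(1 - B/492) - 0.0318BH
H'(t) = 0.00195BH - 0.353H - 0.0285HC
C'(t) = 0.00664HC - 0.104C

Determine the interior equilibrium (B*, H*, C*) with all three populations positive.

From dC/dt = 0: 0.00664H* = 0.104, so H* = 15.7.
From dB/dt = 0: 0.969(1 - B*/492) = 0.0318·15.7, giving B* = 492·(1 - 0.514) = 239.
From dH/dt = 0: 0.00195·239 - 0.353 = 0.0285C*, so C* = 0.113/0.0285 = 3.97.

B* ≈ 239, H* ≈ 15.7, C* ≈ 3.97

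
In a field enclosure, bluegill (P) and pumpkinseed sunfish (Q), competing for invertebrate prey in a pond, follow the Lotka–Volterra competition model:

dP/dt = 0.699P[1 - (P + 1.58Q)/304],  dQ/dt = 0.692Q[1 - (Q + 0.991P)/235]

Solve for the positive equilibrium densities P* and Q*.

P* ≈ 119, Q* ≈ 117

Setting both brackets to zero gives the nullclines P + 1.58Q = 304 and 0.991P + Q = 235.
Substituting Q = 235 - 0.991P into the first: P(1 - 1.58·0.991) = 304 - 1.58·235.
So P* = -67.3/-0.566 = 119, and then Q* = 235 - 0.991·119 = 117.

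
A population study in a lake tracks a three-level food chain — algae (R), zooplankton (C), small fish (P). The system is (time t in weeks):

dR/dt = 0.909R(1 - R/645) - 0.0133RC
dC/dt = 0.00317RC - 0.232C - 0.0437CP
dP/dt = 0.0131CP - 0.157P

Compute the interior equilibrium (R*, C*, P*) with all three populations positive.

R* ≈ 532, C* ≈ 12, P* ≈ 33.3

From dP/dt = 0: 0.0131C* = 0.157, so C* = 12.
From dR/dt = 0: 0.909(1 - R*/645) = 0.0133·12, giving R* = 645·(1 - 0.175) = 532.
From dC/dt = 0: 0.00317·532 - 0.232 = 0.0437P*, so P* = 1.45/0.0437 = 33.3.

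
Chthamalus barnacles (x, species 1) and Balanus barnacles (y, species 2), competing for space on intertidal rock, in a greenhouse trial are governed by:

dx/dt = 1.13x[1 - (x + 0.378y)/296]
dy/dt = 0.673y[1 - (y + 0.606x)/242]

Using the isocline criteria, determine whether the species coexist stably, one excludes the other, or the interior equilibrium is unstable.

Compare the nullcline intercepts: K1/α12 = 296/0.378 = 783 > K2 = 242; K2/α21 = 242/0.606 = 399 > K1 = 296.
Since both inequalities hold, each species can invade when rare, so the interior equilibrium is stable.

stable coexistence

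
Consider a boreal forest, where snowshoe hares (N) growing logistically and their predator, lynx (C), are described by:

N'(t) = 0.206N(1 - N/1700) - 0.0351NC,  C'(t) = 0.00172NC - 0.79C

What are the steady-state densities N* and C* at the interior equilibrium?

From dC/dt = 0 with C > 0: 0.00172N* = 0.79, so N* = 459.
Substitute into dN/dt = 0: 0.206(1 - 459/1700) = 0.0351C*.
The bracket is 0.73, giving C* = 0.15/0.0351 = 4.28.

N* ≈ 459, C* ≈ 4.28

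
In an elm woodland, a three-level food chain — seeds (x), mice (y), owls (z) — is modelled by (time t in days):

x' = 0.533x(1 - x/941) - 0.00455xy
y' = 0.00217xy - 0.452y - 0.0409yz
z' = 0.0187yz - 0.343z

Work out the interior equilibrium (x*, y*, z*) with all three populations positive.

x* ≈ 794, y* ≈ 18.3, z* ≈ 31.1

From dz/dt = 0: 0.0187y* = 0.343, so y* = 18.3.
From dx/dt = 0: 0.533(1 - x*/941) = 0.00455·18.3, giving x* = 941·(1 - 0.157) = 794.
From dy/dt = 0: 0.00217·794 - 0.452 = 0.0409z*, so z* = 1.27/0.0409 = 31.1.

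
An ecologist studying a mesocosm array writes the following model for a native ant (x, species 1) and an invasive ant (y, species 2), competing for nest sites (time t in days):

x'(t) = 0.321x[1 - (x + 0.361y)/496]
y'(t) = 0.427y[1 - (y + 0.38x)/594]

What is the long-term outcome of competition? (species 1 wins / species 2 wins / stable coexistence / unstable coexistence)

Compare the nullcline intercepts: K1/α12 = 496/0.361 = 1370 > K2 = 594; K2/α21 = 594/0.38 = 1560 > K1 = 496.
Since both inequalities hold, each species can invade when rare, so the interior equilibrium is stable.

stable coexistence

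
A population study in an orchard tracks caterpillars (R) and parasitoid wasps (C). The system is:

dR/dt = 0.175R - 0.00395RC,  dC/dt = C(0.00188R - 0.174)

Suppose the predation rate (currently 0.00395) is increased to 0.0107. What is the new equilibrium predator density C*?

At the interior fixed point, setting dR/dt = 0 with R > 0 fixes C* = (prey growth rate)/(RC coefficient) — independent of the other coefficients.
With the change, C* = 0.175/0.0107 = 16.4; it falls from 44.3.

C* ≈ 16.4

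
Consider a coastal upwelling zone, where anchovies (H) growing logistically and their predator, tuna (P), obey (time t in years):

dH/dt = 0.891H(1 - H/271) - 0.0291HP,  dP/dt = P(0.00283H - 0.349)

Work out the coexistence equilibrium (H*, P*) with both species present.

From dP/dt = 0 with P > 0: 0.00283H* = 0.349, so H* = 123.
Substitute into dH/dt = 0: 0.891(1 - 123/271) = 0.0291P*.
The bracket is 0.545, giving P* = 0.486/0.0291 = 16.7.

H* ≈ 123, P* ≈ 16.7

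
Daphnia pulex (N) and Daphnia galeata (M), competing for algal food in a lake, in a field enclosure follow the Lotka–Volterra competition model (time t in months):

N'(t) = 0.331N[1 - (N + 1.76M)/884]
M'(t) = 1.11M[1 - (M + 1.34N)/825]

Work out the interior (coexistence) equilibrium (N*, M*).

Setting both brackets to zero gives the nullclines N + 1.76M = 884 and 1.34N + M = 825.
Substituting M = 825 - 1.34N into the first: N(1 - 1.76·1.34) = 884 - 1.76·825.
So N* = -568/-1.36 = 418, and then M* = 825 - 1.34·418 = 265.

N* ≈ 418, M* ≈ 265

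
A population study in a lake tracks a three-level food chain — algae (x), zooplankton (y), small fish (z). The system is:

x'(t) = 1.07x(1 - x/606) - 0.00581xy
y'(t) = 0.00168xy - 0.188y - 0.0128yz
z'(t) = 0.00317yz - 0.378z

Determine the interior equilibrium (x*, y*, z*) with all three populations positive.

x* ≈ 214, y* ≈ 119, z* ≈ 13.4

From dz/dt = 0: 0.00317y* = 0.378, so y* = 119.
From dx/dt = 0: 1.07(1 - x*/606) = 0.00581·119, giving x* = 606·(1 - 0.647) = 214.
From dy/dt = 0: 0.00168·214 - 0.188 = 0.0128z*, so z* = 0.171/0.0128 = 13.4.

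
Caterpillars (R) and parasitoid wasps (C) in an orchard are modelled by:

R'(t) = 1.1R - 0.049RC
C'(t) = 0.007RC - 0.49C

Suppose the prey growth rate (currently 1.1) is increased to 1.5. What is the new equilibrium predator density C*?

C* ≈ 30.6

At the interior fixed point, setting dR/dt = 0 with R > 0 fixes C* = (prey growth rate)/(RC coefficient) — independent of the other coefficients.
With the change, C* = 1.5/0.049 = 30.6; it rises from 22.4.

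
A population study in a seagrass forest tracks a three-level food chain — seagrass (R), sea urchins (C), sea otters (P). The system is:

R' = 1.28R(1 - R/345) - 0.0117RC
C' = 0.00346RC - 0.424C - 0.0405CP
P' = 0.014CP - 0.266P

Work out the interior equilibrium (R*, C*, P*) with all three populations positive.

R* ≈ 285, C* ≈ 19, P* ≈ 13.9

From dP/dt = 0: 0.014C* = 0.266, so C* = 19.
From dR/dt = 0: 1.28(1 - R*/345) = 0.0117·19, giving R* = 345·(1 - 0.174) = 285.
From dC/dt = 0: 0.00346·285 - 0.424 = 0.0405P*, so P* = 0.562/0.0405 = 13.9.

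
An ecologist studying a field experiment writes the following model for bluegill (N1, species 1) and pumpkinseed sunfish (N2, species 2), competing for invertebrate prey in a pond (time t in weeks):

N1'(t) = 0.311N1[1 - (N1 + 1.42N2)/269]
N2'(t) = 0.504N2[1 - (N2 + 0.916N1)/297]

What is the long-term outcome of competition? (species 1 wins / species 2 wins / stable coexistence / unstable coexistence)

species 2 excludes species 1

Compare the nullcline intercepts: K1/α12 = 269/1.42 = 189 < K2 = 297; K2/α21 = 297/0.916 = 324 > K1 = 269.
Since the inequalities point opposite ways, species 2 can invade but species 1 cannot.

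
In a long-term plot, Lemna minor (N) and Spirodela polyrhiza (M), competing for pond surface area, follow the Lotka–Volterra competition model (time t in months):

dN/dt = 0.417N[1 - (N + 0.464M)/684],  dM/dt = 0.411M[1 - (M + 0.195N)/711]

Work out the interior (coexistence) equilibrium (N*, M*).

Setting both brackets to zero gives the nullclines N + 0.464M = 684 and 0.195N + M = 711.
Substituting M = 711 - 0.195N into the first: N(1 - 0.464·0.195) = 684 - 0.464·711.
So N* = 354/0.91 = 389, and then M* = 711 - 0.195·389 = 635.

N* ≈ 389, M* ≈ 635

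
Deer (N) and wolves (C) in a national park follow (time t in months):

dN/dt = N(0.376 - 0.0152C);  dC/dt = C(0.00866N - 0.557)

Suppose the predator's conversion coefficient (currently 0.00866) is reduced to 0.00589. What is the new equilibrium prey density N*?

N* ≈ 94.6

At the interior fixed point, setting dC/dt = 0 with C > 0 fixes N* = (predator death rate)/(NC coefficient) — independent of the other coefficients.
With the change, N* = 0.557/0.00589 = 94.6; it rises from 64.3.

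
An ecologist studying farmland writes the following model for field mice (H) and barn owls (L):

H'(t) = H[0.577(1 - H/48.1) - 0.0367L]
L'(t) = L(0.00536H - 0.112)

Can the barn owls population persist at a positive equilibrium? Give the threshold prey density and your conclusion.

The predator equation gives dL/dt > 0 only when H > 0.112/0.00536 = 20.9.
Without the predator, H → K = 48.1. Since 48.1 > 20.9, the predator can invade and persist.

Threshold H = 20.9; K > 20.9, so yes, the predator persists.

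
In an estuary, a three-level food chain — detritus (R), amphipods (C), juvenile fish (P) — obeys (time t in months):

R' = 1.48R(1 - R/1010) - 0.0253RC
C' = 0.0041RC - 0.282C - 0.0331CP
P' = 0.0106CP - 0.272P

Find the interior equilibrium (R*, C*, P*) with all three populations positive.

R* ≈ 567, C* ≈ 25.7, P* ≈ 61.7

From dP/dt = 0: 0.0106C* = 0.272, so C* = 25.7.
From dR/dt = 0: 1.48(1 - R*/1010) = 0.0253·25.7, giving R* = 1010·(1 - 0.439) = 567.
From dC/dt = 0: 0.0041·567 - 0.282 = 0.0331P*, so P* = 2.04/0.0331 = 61.7.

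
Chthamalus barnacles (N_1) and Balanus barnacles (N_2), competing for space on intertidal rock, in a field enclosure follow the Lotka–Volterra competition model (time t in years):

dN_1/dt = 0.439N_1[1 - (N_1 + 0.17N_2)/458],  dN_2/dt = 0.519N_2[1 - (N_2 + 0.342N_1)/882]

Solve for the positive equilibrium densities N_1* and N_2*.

N_1* ≈ 327, N_2* ≈ 770

Setting both brackets to zero gives the nullclines N_1 + 0.17N_2 = 458 and 0.342N_1 + N_2 = 882.
Substituting N_2 = 882 - 0.342N_1 into the first: N_1(1 - 0.17·0.342) = 458 - 0.17·882.
So N_1* = 308/0.942 = 327, and then N_2* = 882 - 0.342·327 = 770.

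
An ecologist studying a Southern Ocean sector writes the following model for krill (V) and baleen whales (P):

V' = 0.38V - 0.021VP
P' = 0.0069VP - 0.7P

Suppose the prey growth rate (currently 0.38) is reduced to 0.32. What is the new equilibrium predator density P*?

At the interior fixed point, setting dV/dt = 0 with V > 0 fixes P* = (prey growth rate)/(VP coefficient) — independent of the other coefficients.
With the change, P* = 0.32/0.021 = 15.2; it falls from 18.1.

P* ≈ 15.2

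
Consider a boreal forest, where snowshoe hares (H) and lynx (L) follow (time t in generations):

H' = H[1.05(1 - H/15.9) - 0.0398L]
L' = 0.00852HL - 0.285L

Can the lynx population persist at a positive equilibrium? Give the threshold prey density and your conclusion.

The predator equation gives dL/dt > 0 only when H > 0.285/0.00852 = 33.5.
Without the predator, H → K = 15.9. Since 15.9 < 33.5, the predator cannot invade.

Threshold H = 33.5; K < 33.5, so no, the predator goes extinct.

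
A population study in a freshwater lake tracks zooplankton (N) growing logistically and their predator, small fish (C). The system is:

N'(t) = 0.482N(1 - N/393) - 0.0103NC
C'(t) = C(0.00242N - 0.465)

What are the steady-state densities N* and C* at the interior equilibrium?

From dC/dt = 0 with C > 0: 0.00242N* = 0.465, so N* = 192.
Substitute into dN/dt = 0: 0.482(1 - 192/393) = 0.0103C*.
The bracket is 0.511, giving C* = 0.246/0.0103 = 23.9.

N* ≈ 192, C* ≈ 23.9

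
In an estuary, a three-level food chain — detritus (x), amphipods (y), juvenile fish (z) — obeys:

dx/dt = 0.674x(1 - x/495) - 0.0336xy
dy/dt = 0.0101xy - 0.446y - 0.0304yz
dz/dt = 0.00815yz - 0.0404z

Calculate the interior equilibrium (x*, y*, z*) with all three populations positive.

x* ≈ 373, y* ≈ 4.96, z* ≈ 109

From dz/dt = 0: 0.00815y* = 0.0404, so y* = 4.96.
From dx/dt = 0: 0.674(1 - x*/495) = 0.0336·4.96, giving x* = 495·(1 - 0.247) = 373.
From dy/dt = 0: 0.0101·373 - 0.446 = 0.0304z*, so z* = 3.32/0.0304 = 109.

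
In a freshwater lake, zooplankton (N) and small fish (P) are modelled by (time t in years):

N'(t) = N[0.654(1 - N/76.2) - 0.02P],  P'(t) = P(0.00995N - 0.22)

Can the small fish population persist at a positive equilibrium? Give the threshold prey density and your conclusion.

The predator equation gives dP/dt > 0 only when N > 0.22/0.00995 = 22.1.
Without the predator, N → K = 76.2. Since 76.2 > 22.1, the predator can invade and persist.

Threshold N = 22.1; K > 22.1, so yes, the predator persists.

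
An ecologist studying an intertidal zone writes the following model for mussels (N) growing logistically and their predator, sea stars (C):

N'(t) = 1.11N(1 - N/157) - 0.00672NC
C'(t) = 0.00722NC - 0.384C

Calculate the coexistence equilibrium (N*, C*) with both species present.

From dC/dt = 0 with C > 0: 0.00722N* = 0.384, so N* = 53.2.
Substitute into dN/dt = 0: 1.11(1 - 53.2/157) = 0.00672C*.
The bracket is 0.661, giving C* = 0.734/0.00672 = 109.

N* ≈ 53.2, C* ≈ 109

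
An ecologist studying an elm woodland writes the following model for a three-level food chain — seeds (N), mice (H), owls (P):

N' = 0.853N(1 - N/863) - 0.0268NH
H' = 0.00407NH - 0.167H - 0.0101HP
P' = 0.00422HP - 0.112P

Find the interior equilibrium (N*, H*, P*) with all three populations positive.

N* ≈ 143, H* ≈ 26.5, P* ≈ 41.2

From dP/dt = 0: 0.00422H* = 0.112, so H* = 26.5.
From dN/dt = 0: 0.853(1 - N*/863) = 0.0268·26.5, giving N* = 863·(1 - 0.834) = 143.
From dH/dt = 0: 0.00407·143 - 0.167 = 0.0101P*, so P* = 0.417/0.0101 = 41.2.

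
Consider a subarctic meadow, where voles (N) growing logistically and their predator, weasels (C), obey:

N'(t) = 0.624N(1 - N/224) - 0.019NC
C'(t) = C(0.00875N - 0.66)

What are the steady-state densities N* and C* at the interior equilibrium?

From dC/dt = 0 with C > 0: 0.00875N* = 0.66, so N* = 75.4.
Substitute into dN/dt = 0: 0.624(1 - 75.4/224) = 0.019C*.
The bracket is 0.663, giving C* = 0.414/0.019 = 21.8.

N* ≈ 75.4, C* ≈ 21.8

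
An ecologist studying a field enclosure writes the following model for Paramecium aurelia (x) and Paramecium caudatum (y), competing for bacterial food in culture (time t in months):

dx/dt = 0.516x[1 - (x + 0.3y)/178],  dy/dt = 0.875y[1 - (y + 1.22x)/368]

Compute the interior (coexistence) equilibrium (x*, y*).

Setting both brackets to zero gives the nullclines x + 0.3y = 178 and 1.22x + y = 368.
Substituting y = 368 - 1.22x into the first: x(1 - 0.3·1.22) = 178 - 0.3·368.
So x* = 67.6/0.634 = 107, and then y* = 368 - 1.22·107 = 238.

x* ≈ 107, y* ≈ 238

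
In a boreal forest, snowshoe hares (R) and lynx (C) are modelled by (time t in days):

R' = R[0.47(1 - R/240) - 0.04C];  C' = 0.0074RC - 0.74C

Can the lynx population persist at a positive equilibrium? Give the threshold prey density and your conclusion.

Threshold R = 100; K > 100, so yes, the predator persists.

The predator equation gives dC/dt > 0 only when R > 0.74/0.0074 = 100.
Without the predator, R → K = 240. Since 240 > 100, the predator can invade and persist.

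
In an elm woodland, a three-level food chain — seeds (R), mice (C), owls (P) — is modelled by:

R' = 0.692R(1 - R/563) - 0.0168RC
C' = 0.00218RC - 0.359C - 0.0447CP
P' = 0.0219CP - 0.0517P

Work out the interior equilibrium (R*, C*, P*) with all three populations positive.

From dP/dt = 0: 0.0219C* = 0.0517, so C* = 2.36.
From dR/dt = 0: 0.692(1 - R*/563) = 0.0168·2.36, giving R* = 563·(1 - 0.0573) = 531.
From dC/dt = 0: 0.00218·531 - 0.359 = 0.0447P*, so P* = 0.798/0.0447 = 17.9.

R* ≈ 531, C* ≈ 2.36, P* ≈ 17.9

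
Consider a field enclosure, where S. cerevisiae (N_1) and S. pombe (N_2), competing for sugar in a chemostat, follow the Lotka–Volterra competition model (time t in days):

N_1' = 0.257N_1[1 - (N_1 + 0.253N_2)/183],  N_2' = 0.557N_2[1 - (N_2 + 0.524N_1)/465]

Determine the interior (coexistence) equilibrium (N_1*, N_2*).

N_1* ≈ 75.3, N_2* ≈ 426

Setting both brackets to zero gives the nullclines N_1 + 0.253N_2 = 183 and 0.524N_1 + N_2 = 465.
Substituting N_2 = 465 - 0.524N_1 into the first: N_1(1 - 0.253·0.524) = 183 - 0.253·465.
So N_1* = 65.4/0.867 = 75.3, and then N_2* = 465 - 0.524·75.3 = 426.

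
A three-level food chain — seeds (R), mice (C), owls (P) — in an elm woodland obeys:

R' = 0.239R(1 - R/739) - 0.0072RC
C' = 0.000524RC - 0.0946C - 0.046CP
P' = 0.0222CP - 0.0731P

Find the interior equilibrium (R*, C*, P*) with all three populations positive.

From dP/dt = 0: 0.0222C* = 0.0731, so C* = 3.29.
From dR/dt = 0: 0.239(1 - R*/739) = 0.0072·3.29, giving R* = 739·(1 - 0.0992) = 666.
From dC/dt = 0: 0.000524·666 - 0.0946 = 0.046P*, so P* = 0.254/0.046 = 5.53.

R* ≈ 666, C* ≈ 3.29, P* ≈ 5.53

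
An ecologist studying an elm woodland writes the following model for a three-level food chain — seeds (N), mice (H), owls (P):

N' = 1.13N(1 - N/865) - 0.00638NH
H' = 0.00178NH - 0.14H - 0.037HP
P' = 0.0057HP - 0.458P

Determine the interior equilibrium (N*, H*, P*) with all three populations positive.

N* ≈ 473, H* ≈ 80.4, P* ≈ 19

From dP/dt = 0: 0.0057H* = 0.458, so H* = 80.4.
From dN/dt = 0: 1.13(1 - N*/865) = 0.00638·80.4, giving N* = 865·(1 - 0.454) = 473.
From dH/dt = 0: 0.00178·473 - 0.14 = 0.037P*, so P* = 0.701/0.037 = 19.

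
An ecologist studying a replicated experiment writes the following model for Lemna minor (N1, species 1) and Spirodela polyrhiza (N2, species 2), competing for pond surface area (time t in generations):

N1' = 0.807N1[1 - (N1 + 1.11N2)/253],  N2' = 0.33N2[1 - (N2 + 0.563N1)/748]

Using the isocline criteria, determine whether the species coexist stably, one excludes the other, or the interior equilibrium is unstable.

Compare the nullcline intercepts: K1/α12 = 253/1.11 = 228 < K2 = 748; K2/α21 = 748/0.563 = 1330 > K1 = 253.
Since the inequalities point opposite ways, species 2 can invade but species 1 cannot.

species 2 excludes species 1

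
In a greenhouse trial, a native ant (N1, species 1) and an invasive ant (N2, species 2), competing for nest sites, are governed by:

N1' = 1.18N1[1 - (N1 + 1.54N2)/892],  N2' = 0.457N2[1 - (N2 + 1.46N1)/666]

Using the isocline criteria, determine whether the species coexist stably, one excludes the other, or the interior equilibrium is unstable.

unstable coexistence (outcome depends on initial conditions)

Compare the nullcline intercepts: K1/α12 = 892/1.54 = 579 < K2 = 666; K2/α21 = 666/1.46 = 456 < K1 = 892.
Since both are reversed, neither can invade when rare; the interior point is a saddle.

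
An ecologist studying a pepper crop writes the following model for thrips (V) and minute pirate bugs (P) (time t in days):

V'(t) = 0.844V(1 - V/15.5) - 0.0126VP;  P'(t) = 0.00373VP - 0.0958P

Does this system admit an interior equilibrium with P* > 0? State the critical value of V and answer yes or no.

The predator equation gives dP/dt > 0 only when V > 0.0958/0.00373 = 25.7.
Without the predator, V → K = 15.5. Since 15.5 < 25.7, the predator cannot invade.

Threshold V = 25.7; K < 25.7, so no, the predator goes extinct.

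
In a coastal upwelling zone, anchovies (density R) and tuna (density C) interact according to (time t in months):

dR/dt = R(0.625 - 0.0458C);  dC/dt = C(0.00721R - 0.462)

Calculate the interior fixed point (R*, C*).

Set dC/dt = 0 with C > 0: 0.00721R - 0.462 = 0, so R* = 0.462/0.00721 = 64.1.
Set dR/dt = 0 with R > 0: 0.625 - 0.0458C = 0, so C* = 0.625/0.0458 = 13.6.

R* ≈ 64.1, C* ≈ 13.6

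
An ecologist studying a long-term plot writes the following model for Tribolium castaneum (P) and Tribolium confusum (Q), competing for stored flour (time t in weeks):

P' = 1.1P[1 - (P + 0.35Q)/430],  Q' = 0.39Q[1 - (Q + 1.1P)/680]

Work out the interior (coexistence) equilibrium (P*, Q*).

P* ≈ 312, Q* ≈ 337

Setting both brackets to zero gives the nullclines P + 0.35Q = 430 and 1.1P + Q = 680.
Substituting Q = 680 - 1.1P into the first: P(1 - 0.35·1.1) = 430 - 0.35·680.
So P* = 192/0.615 = 312, and then Q* = 680 - 1.1·312 = 337.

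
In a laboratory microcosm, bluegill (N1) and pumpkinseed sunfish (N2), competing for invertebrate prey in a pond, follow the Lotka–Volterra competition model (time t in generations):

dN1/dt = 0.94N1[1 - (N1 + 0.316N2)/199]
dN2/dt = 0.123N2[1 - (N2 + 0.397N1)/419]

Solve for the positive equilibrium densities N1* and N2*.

N1* ≈ 76.1, N2* ≈ 389

Setting both brackets to zero gives the nullclines N1 + 0.316N2 = 199 and 0.397N1 + N2 = 419.
Substituting N2 = 419 - 0.397N1 into the first: N1(1 - 0.316·0.397) = 199 - 0.316·419.
So N1* = 66.6/0.875 = 76.1, and then N2* = 419 - 0.397·76.1 = 389.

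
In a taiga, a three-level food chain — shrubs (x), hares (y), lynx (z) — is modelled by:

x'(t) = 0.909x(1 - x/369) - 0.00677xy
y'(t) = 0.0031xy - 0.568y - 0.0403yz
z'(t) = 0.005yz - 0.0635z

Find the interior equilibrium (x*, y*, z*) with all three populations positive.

From dz/dt = 0: 0.005y* = 0.0635, so y* = 12.7.
From dx/dt = 0: 0.909(1 - x*/369) = 0.00677·12.7, giving x* = 369·(1 - 0.0946) = 334.
From dy/dt = 0: 0.0031·334 - 0.568 = 0.0403z*, so z* = 0.468/0.0403 = 11.6.

x* ≈ 334, y* ≈ 12.7, z* ≈ 11.6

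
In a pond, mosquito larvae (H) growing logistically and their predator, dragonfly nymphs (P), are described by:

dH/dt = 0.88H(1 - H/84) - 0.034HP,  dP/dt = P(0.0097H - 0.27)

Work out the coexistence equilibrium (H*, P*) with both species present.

H* ≈ 27.8, P* ≈ 17.3

From dP/dt = 0 with P > 0: 0.0097H* = 0.27, so H* = 27.8.
Substitute into dH/dt = 0: 0.88(1 - 27.8/84) = 0.034P*.
The bracket is 0.669, giving P* = 0.588/0.034 = 17.3.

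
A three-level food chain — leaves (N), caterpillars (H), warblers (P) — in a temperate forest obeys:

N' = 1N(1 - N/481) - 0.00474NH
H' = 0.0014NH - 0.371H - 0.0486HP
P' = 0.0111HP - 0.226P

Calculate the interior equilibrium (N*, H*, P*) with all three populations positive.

N* ≈ 435, H* ≈ 20.4, P* ≈ 4.89

From dP/dt = 0: 0.0111H* = 0.226, so H* = 20.4.
From dN/dt = 0: 1(1 - N*/481) = 0.00474·20.4, giving N* = 481·(1 - 0.0965) = 435.
From dH/dt = 0: 0.0014·435 - 0.371 = 0.0486P*, so P* = 0.237/0.0486 = 4.89.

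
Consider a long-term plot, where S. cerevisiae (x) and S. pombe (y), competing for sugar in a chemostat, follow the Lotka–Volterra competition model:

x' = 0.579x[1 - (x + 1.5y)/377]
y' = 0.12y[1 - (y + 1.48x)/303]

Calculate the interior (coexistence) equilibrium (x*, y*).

x* ≈ 63.5, y* ≈ 209

Setting both brackets to zero gives the nullclines x + 1.5y = 377 and 1.48x + y = 303.
Substituting y = 303 - 1.48x into the first: x(1 - 1.5·1.48) = 377 - 1.5·303.
So x* = -77.5/-1.22 = 63.5, and then y* = 303 - 1.48·63.5 = 209.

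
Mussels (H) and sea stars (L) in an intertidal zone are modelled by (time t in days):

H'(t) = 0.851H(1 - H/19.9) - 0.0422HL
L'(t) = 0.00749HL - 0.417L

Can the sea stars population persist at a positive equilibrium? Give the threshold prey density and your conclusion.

Threshold H = 55.7; K < 55.7, so no, the predator goes extinct.

The predator equation gives dL/dt > 0 only when H > 0.417/0.00749 = 55.7.
Without the predator, H → K = 19.9. Since 19.9 < 55.7, the predator cannot invade.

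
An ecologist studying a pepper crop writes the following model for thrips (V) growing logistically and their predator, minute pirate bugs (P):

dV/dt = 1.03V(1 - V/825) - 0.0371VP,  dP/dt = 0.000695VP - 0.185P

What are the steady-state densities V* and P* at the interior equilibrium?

V* ≈ 266, P* ≈ 18.8

From dP/dt = 0 with P > 0: 0.000695V* = 0.185, so V* = 266.
Substitute into dV/dt = 0: 1.03(1 - 266/825) = 0.0371P*.
The bracket is 0.677, giving P* = 0.698/0.0371 = 18.8.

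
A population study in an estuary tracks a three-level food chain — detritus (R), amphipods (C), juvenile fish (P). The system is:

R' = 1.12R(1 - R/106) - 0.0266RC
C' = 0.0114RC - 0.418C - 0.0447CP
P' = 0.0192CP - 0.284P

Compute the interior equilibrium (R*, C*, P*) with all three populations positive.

R* ≈ 68.8, C* ≈ 14.8, P* ≈ 8.19

From dP/dt = 0: 0.0192C* = 0.284, so C* = 14.8.
From dR/dt = 0: 1.12(1 - R*/106) = 0.0266·14.8, giving R* = 106·(1 - 0.351) = 68.8.
From dC/dt = 0: 0.0114·68.8 - 0.418 = 0.0447P*, so P* = 0.366/0.0447 = 8.19.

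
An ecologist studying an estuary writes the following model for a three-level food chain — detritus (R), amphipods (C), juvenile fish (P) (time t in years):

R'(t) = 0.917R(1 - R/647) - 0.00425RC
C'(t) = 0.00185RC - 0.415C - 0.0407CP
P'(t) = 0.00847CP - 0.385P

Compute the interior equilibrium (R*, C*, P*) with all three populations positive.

R* ≈ 511, C* ≈ 45.5, P* ≈ 13

From dP/dt = 0: 0.00847C* = 0.385, so C* = 45.5.
From dR/dt = 0: 0.917(1 - R*/647) = 0.00425·45.5, giving R* = 647·(1 - 0.211) = 511.
From dC/dt = 0: 0.00185·511 - 0.415 = 0.0407P*, so P* = 0.53/0.0407 = 13.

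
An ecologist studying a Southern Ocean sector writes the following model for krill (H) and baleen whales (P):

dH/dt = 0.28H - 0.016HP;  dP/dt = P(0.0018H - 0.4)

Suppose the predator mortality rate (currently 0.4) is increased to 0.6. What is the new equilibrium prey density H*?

At the interior fixed point, setting dP/dt = 0 with P > 0 fixes H* = (predator death rate)/(HP coefficient) — independent of the other coefficients.
With the change, H* = 0.6/0.0018 = 333; it rises from 222.

H* ≈ 333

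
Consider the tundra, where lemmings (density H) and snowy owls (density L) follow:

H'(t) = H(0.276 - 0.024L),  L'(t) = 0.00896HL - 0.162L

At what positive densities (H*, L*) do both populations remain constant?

H* ≈ 18.1, L* ≈ 11.5

Set dL/dt = 0 with L > 0: 0.00896H - 0.162 = 0, so H* = 0.162/0.00896 = 18.1.
Set dH/dt = 0 with H > 0: 0.276 - 0.024L = 0, so L* = 0.276/0.024 = 11.5.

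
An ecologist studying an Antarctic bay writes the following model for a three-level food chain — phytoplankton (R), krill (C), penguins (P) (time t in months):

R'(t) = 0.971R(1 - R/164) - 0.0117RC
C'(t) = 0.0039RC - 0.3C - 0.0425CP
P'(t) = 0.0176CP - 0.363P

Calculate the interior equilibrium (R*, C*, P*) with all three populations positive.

R* ≈ 123, C* ≈ 20.6, P* ≈ 4.25

From dP/dt = 0: 0.0176C* = 0.363, so C* = 20.6.
From dR/dt = 0: 0.971(1 - R*/164) = 0.0117·20.6, giving R* = 164·(1 - 0.249) = 123.
From dC/dt = 0: 0.0039·123 - 0.3 = 0.0425P*, so P* = 0.181/0.0425 = 4.25.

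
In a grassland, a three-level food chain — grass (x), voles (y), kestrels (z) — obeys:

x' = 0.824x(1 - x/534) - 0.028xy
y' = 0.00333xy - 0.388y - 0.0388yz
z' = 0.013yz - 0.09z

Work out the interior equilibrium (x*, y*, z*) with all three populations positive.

x* ≈ 408, y* ≈ 6.92, z* ≈ 25

From dz/dt = 0: 0.013y* = 0.09, so y* = 6.92.
From dx/dt = 0: 0.824(1 - x*/534) = 0.028·6.92, giving x* = 534·(1 - 0.235) = 408.
From dy/dt = 0: 0.00333·408 - 0.388 = 0.0388z*, so z* = 0.972/0.0388 = 25.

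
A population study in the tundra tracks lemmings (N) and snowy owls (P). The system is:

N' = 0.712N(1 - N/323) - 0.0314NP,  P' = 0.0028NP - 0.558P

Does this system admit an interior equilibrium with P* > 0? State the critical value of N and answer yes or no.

Threshold N = 199; K > 199, so yes, the predator persists.

The predator equation gives dP/dt > 0 only when N > 0.558/0.0028 = 199.
Without the predator, N → K = 323. Since 323 > 199, the predator can invade and persist.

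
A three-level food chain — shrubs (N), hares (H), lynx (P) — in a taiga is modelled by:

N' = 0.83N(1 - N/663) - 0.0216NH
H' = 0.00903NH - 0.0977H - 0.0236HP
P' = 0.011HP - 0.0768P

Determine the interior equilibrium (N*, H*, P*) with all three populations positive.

From dP/dt = 0: 0.011H* = 0.0768, so H* = 6.98.
From dN/dt = 0: 0.83(1 - N*/663) = 0.0216·6.98, giving N* = 663·(1 - 0.182) = 543.
From dH/dt = 0: 0.00903·543 - 0.0977 = 0.0236P*, so P* = 4.8/0.0236 = 203.

N* ≈ 543, H* ≈ 6.98, P* ≈ 203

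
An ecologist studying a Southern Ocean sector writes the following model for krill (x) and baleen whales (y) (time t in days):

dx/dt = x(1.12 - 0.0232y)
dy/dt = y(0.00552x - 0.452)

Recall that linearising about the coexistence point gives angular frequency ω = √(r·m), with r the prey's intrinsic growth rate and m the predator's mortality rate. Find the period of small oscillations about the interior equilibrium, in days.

Here r = 1.12 and m = 0.452, so r·m = 0.506.
ω = √0.506 = 0.712 per day, hence T = 2π/ω ≈ 8.83 days.

T ≈ 8.83 days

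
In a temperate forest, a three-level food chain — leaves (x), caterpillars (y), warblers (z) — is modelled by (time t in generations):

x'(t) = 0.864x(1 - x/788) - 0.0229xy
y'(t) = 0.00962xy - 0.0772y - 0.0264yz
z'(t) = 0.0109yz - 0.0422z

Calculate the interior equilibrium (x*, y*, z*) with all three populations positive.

x* ≈ 707, y* ≈ 3.87, z* ≈ 255

From dz/dt = 0: 0.0109y* = 0.0422, so y* = 3.87.
From dx/dt = 0: 0.864(1 - x*/788) = 0.0229·3.87, giving x* = 788·(1 - 0.103) = 707.
From dy/dt = 0: 0.00962·707 - 0.0772 = 0.0264z*, so z* = 6.73/0.0264 = 255.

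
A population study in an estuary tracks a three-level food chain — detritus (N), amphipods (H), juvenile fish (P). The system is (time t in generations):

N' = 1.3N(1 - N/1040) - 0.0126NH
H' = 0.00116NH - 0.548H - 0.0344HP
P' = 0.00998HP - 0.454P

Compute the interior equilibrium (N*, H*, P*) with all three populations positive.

From dP/dt = 0: 0.00998H* = 0.454, so H* = 45.5.
From dN/dt = 0: 1.3(1 - N*/1040) = 0.0126·45.5, giving N* = 1040·(1 - 0.441) = 581.
From dH/dt = 0: 0.00116·581 - 0.548 = 0.0344P*, so P* = 0.126/0.0344 = 3.68.

N* ≈ 581, H* ≈ 45.5, P* ≈ 3.68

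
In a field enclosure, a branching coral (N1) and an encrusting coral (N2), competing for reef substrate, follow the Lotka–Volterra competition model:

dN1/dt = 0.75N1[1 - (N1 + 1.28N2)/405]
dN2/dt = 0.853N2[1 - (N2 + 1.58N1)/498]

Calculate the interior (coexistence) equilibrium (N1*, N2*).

Setting both brackets to zero gives the nullclines N1 + 1.28N2 = 405 and 1.58N1 + N2 = 498.
Substituting N2 = 498 - 1.58N1 into the first: N1(1 - 1.28·1.58) = 405 - 1.28·498.
So N1* = -232/-1.02 = 227, and then N2* = 498 - 1.58·227 = 139.

N1* ≈ 227, N2* ≈ 139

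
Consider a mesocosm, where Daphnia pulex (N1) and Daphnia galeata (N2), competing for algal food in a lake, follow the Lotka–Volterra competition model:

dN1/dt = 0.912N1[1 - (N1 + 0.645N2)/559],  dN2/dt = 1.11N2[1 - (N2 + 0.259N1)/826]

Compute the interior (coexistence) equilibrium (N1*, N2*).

Setting both brackets to zero gives the nullclines N1 + 0.645N2 = 559 and 0.259N1 + N2 = 826.
Substituting N2 = 826 - 0.259N1 into the first: N1(1 - 0.645·0.259) = 559 - 0.645·826.
So N1* = 26.2/0.833 = 31.5, and then N2* = 826 - 0.259·31.5 = 818.

N1* ≈ 31.5, N2* ≈ 818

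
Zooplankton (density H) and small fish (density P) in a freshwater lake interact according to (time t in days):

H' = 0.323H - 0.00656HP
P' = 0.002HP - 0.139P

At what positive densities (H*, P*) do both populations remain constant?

H* ≈ 69.5, P* ≈ 49.2

Set dP/dt = 0 with P > 0: 0.002H - 0.139 = 0, so H* = 0.139/0.002 = 69.5.
Set dH/dt = 0 with H > 0: 0.323 - 0.00656P = 0, so P* = 0.323/0.00656 = 49.2.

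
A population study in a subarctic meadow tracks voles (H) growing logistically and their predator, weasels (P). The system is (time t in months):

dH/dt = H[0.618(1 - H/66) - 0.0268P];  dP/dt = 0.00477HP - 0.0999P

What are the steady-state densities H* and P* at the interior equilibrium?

From dP/dt = 0 with P > 0: 0.00477H* = 0.0999, so H* = 20.9.
Substitute into dH/dt = 0: 0.618(1 - 20.9/66) = 0.0268P*.
The bracket is 0.683, giving P* = 0.422/0.0268 = 15.7.

H* ≈ 20.9, P* ≈ 15.7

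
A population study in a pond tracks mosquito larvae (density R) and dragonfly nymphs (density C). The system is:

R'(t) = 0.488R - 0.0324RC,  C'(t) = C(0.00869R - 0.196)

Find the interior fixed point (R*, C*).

Set dC/dt = 0 with C > 0: 0.00869R - 0.196 = 0, so R* = 0.196/0.00869 = 22.6.
Set dR/dt = 0 with R > 0: 0.488 - 0.0324C = 0, so C* = 0.488/0.0324 = 15.1.

R* ≈ 22.6, C* ≈ 15.1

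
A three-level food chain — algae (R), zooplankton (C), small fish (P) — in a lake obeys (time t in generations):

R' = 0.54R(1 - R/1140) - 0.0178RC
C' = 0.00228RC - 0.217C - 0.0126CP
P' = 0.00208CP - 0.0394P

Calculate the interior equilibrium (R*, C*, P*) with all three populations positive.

R* ≈ 428, C* ≈ 18.9, P* ≈ 60.3

From dP/dt = 0: 0.00208C* = 0.0394, so C* = 18.9.
From dR/dt = 0: 0.54(1 - R*/1140) = 0.0178·18.9, giving R* = 1140·(1 - 0.624) = 428.
From dC/dt = 0: 0.00228·428 - 0.217 = 0.0126P*, so P* = 0.759/0.0126 = 60.3.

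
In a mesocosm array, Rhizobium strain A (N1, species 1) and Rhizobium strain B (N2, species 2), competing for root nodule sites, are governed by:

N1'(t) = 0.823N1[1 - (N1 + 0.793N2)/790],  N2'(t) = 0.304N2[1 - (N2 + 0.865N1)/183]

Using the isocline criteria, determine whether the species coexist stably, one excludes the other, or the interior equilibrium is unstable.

Compare the nullcline intercepts: K1/α12 = 790/0.793 = 996 > K2 = 183; K2/α21 = 183/0.865 = 212 < K1 = 790.
Since the inequalities point opposite ways, species 1 can invade but species 2 cannot.

species 1 excludes species 2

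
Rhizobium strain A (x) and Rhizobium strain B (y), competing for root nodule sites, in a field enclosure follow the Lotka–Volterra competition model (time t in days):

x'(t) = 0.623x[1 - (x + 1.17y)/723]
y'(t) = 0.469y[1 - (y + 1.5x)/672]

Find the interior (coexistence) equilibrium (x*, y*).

x* ≈ 83.8, y* ≈ 546

Setting both brackets to zero gives the nullclines x + 1.17y = 723 and 1.5x + y = 672.
Substituting y = 672 - 1.5x into the first: x(1 - 1.17·1.5) = 723 - 1.17·672.
So x* = -63.2/-0.755 = 83.8, and then y* = 672 - 1.5·83.8 = 546.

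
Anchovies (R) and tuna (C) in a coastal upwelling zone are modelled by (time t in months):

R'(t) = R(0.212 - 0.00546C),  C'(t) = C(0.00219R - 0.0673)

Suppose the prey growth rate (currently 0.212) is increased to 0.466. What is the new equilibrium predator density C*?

C* ≈ 85.3

At the interior fixed point, setting dR/dt = 0 with R > 0 fixes C* = (prey growth rate)/(RC coefficient) — independent of the other coefficients.
With the change, C* = 0.466/0.00546 = 85.3; it rises from 38.8.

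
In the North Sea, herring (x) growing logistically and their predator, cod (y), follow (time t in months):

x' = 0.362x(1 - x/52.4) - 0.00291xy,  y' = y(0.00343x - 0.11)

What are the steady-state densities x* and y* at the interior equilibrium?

x* ≈ 32.1, y* ≈ 48.3

From dy/dt = 0 with y > 0: 0.00343x* = 0.11, so x* = 32.1.
Substitute into dx/dt = 0: 0.362(1 - 32.1/52.4) = 0.00291y*.
The bracket is 0.388, giving y* = 0.14/0.00291 = 48.3.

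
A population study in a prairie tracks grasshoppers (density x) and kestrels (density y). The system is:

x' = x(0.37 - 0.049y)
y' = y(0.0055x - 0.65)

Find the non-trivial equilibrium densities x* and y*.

x* ≈ 118, y* ≈ 7.55

Set dy/dt = 0 with y > 0: 0.0055x - 0.65 = 0, so x* = 0.65/0.0055 = 118.
Set dx/dt = 0 with x > 0: 0.37 - 0.049y = 0, so y* = 0.37/0.049 = 7.55.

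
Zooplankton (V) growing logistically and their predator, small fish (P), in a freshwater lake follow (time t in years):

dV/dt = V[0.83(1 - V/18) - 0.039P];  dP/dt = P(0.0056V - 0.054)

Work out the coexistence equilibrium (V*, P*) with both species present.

V* ≈ 9.64, P* ≈ 9.88

From dP/dt = 0 with P > 0: 0.0056V* = 0.054, so V* = 9.64.
Substitute into dV/dt = 0: 0.83(1 - 9.64/18) = 0.039P*.
The bracket is 0.464, giving P* = 0.385/0.039 = 9.88.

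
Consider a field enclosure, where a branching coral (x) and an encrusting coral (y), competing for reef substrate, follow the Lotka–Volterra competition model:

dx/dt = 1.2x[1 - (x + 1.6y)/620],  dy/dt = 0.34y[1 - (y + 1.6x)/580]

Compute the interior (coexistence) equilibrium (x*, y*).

Setting both brackets to zero gives the nullclines x + 1.6y = 620 and 1.6x + y = 580.
Substituting y = 580 - 1.6x into the first: x(1 - 1.6·1.6) = 620 - 1.6·580.
So x* = -308/-1.56 = 197, and then y* = 580 - 1.6·197 = 264.

x* ≈ 197, y* ≈ 264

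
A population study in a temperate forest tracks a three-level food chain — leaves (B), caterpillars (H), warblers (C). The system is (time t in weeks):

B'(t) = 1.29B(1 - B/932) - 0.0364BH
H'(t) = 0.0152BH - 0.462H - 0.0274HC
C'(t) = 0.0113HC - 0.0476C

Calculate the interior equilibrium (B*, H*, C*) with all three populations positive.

B* ≈ 821, H* ≈ 4.21, C* ≈ 439

From dC/dt = 0: 0.0113H* = 0.0476, so H* = 4.21.
From dB/dt = 0: 1.29(1 - B*/932) = 0.0364·4.21, giving B* = 932·(1 - 0.119) = 821.
From dH/dt = 0: 0.0152·821 - 0.462 = 0.0274C*, so C* = 12/0.0274 = 439.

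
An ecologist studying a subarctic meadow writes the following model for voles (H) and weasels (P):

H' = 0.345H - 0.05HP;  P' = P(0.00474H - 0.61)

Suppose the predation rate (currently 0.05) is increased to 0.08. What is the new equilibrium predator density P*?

P* ≈ 4.31

At the interior fixed point, setting dH/dt = 0 with H > 0 fixes P* = (prey growth rate)/(HP coefficient) — independent of the other coefficients.
With the change, P* = 0.345/0.08 = 4.31; it falls from 6.9.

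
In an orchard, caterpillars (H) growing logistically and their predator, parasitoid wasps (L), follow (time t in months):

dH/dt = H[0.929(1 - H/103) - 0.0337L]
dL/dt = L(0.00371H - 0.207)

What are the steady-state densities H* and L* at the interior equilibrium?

H* ≈ 55.8, L* ≈ 12.6

From dL/dt = 0 with L > 0: 0.00371H* = 0.207, so H* = 55.8.
Substitute into dH/dt = 0: 0.929(1 - 55.8/103) = 0.0337L*.
The bracket is 0.458, giving L* = 0.426/0.0337 = 12.6.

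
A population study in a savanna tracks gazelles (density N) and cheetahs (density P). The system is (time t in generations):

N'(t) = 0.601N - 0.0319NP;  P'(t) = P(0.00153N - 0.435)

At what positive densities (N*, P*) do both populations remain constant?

Set dP/dt = 0 with P > 0: 0.00153N - 0.435 = 0, so N* = 0.435/0.00153 = 284.
Set dN/dt = 0 with N > 0: 0.601 - 0.0319P = 0, so P* = 0.601/0.0319 = 18.8.

N* ≈ 284, P* ≈ 18.8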